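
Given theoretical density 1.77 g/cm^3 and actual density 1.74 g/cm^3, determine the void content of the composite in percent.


Void% = (rho_theo - rho_actual)/rho_theo * 100 = (1.77 - 1.74)/1.77 * 100 = 1.69%

1.69%


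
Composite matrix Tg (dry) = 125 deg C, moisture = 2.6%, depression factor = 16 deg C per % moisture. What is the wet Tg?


Tg_wet = Tg_dry - k*moisture = 125 - 16*2.6 = 83.4 deg C

83.4 deg C


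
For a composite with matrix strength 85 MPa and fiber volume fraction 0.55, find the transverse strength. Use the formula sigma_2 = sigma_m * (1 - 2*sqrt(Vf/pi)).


factor = 1 - 2*sqrt(0.55/pi) = 0.1632
sigma_2 = 85 * 0.1632 = 13.87 MPa

13.87 MPa


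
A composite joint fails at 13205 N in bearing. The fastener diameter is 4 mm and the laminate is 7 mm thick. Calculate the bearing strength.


sigma_br = F/(d*h) = 13205/(4*7) = 471.6 MPa

471.6 MPa


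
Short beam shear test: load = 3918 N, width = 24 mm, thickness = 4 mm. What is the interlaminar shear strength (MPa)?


ILSS = 3F/(4bh) = 3*3918/(4*24*4) = 30.61 MPa

30.61 MPa


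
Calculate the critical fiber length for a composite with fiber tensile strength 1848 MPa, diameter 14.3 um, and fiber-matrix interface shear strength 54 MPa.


Lc = sigma_f * d / (2 * tau_i) = 1848 * 14.3 / (2 * 54) = 244.7 um

244.7 um


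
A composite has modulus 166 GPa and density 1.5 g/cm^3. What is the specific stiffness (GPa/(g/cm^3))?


Specific stiffness = E/rho = 166/1.5 = 110.7 GPa/(g/cm^3)

110.7 GPa/(g/cm^3)


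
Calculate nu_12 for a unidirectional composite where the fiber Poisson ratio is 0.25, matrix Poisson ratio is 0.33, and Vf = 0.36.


nu_12 = nu_f*Vf + nu_m*(1-Vf) = 0.25*0.36 + 0.33*0.64 = 0.3012

0.3012


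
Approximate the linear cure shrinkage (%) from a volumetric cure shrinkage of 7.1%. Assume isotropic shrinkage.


Linear shrinkage ≈ vol_shrink/3 = 7.1/3 = 2.367%

2.367%


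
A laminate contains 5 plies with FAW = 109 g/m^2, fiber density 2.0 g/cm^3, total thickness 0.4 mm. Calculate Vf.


Vf = n * FAW / (rho_f * h * 1000) = 5 * 109 / (2.0 * 0.4 * 1000) = 0.6813

0.6813


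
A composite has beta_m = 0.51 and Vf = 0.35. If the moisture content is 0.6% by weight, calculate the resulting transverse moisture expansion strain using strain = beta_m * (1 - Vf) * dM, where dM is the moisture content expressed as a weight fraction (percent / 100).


dM = 0.6/100 = 0.006
strain = beta_m * (1-Vf) * dM = 0.51 * 0.65 * 0.006 = 0.001989

0.001989


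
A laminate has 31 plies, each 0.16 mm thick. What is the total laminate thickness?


h = n * t_ply = 31 * 0.16 = 4.96 mm

4.96 mm


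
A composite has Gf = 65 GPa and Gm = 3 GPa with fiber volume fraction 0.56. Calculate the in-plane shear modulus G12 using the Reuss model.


1/G12 = Vf/Gf + (1-Vf)/Gm = 0.56/65 + 0.44/3
G12 = 6.44 GPa

6.44 GPa


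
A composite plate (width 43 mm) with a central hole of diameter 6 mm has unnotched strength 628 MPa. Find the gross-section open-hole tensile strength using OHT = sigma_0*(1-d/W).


OHT = sigma_0*(1-d/W) = 628*(1-6/43) = 540.4 MPa

540.4 MPa


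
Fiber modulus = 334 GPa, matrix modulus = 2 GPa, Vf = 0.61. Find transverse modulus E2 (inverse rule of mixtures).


1/E2 = Vf/Ef + (1-Vf)/Em = 0.61/334 + 0.39/2
E2 = 5.08 GPa

5.08 GPa


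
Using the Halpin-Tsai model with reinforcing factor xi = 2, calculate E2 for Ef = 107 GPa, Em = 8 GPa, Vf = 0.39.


eta = (Ef/Em - 1)/(Ef/Em + xi) = (13.375 - 1)/(13.375 + 2) = 0.8049
E2 = Em*(1+xi*eta*Vf)/(1-eta*Vf) = 18.98 GPa

18.98 GPa


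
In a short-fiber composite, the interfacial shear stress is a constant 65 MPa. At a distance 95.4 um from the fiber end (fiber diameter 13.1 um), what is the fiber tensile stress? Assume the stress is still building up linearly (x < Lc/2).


Force balance: sigma_f * (pi*d^2/4) = tau * (pi*d) * x  ->  sigma_f = 4 * tau * x / d
sigma_f = 4 * 65 * 95.4 / 13.1 = 1893.4 MPa

1893.4 MPa


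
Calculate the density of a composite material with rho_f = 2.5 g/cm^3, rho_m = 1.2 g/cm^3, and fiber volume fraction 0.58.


rho_c = rho_f*Vf + rho_m*(1-Vf) = 2.5*0.58 + 1.2*0.42 = 1.954 g/cm^3

1.954 g/cm^3


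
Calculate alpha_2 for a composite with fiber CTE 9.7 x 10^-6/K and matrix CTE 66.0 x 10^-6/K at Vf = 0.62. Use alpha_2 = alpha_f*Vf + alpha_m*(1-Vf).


alpha_2 = alpha_f*Vf + alpha_m*(1-Vf) = 9.7*0.62 + 66.0*0.38 = 31.1 x 10^-6/K

31.1 x 10^-6/K


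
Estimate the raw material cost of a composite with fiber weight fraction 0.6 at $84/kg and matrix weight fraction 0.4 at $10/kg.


Cost = cost_f*Wf + cost_m*Wm = 84*0.6 + 10*0.4 = $54.4/kg

$54.4/kg


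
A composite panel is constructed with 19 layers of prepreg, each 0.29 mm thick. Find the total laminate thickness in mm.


h = n * t_ply = 19 * 0.29 = 5.51 mm

5.51 mm


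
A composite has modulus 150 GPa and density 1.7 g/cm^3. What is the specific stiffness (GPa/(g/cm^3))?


Specific stiffness = E/rho = 150/1.7 = 88.2 GPa/(g/cm^3)

88.2 GPa/(g/cm^3)


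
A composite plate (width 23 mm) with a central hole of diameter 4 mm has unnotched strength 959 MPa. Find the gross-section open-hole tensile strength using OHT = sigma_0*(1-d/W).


OHT = sigma_0*(1-d/W) = 959*(1-4/23) = 792.2 MPa

792.2 MPa


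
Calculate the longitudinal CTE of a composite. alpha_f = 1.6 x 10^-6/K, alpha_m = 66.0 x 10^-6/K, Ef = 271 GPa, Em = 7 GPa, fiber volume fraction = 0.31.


E1 = Ef*Vf + Em*(1-Vf) = 88.84
alpha_1 = (alpha_f*Ef*Vf + alpha_m*Em*(1-Vf))/E1 = 5.1 x 10^-6/K

5.1 x 10^-6/K


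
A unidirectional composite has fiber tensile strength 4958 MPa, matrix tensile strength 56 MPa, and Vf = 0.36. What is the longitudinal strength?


sigma_1 = sigma_f*Vf + sigma_m*(1-Vf) = 4958*0.36 + 56*0.64 = 1820.7 MPa

1820.7 MPa


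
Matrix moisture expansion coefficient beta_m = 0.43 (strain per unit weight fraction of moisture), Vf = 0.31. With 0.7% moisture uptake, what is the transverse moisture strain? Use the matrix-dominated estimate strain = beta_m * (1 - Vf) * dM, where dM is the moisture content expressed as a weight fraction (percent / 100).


dM = 0.7/100 = 0.007
strain = beta_m * (1-Vf) * dM = 0.43 * 0.69 * 0.007 = 0.0020769

0.0020769


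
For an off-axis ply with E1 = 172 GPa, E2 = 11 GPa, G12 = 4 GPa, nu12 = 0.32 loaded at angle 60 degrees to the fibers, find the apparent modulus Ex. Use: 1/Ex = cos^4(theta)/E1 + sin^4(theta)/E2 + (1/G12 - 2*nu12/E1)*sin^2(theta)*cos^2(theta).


cos^4(60) = 0.0625, sin^4(60) = 0.5625, sin^2(60)*cos^2(60) = 0.1875
1/G12 - 2*nu12/E1 = 1/4 - 2*0.32/172 = 0.246279 GPa^-1
1/Ex = 0.0625/172 + 0.5625/11 + 0.246279*0.1875 = 0.0976771 GPa^-1
Ex = 10.24 GPa

10.24 GPa


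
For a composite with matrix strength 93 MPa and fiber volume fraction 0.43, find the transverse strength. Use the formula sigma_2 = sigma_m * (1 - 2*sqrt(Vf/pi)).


factor = 1 - 2*sqrt(0.43/pi) = 0.2601
sigma_2 = 93 * 0.2601 = 24.19 MPa

24.19 MPa


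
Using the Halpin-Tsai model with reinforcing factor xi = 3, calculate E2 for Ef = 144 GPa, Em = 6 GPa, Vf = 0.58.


eta = (Ef/Em - 1)/(Ef/Em + xi) = (24.0 - 1)/(24.0 + 3) = 0.8519
E2 = Em*(1+xi*eta*Vf)/(1-eta*Vf) = 29.44 GPa

29.44 GPa


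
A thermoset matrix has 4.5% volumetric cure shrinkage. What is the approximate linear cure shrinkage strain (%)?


Linear shrinkage ≈ vol_shrink/3 = 4.5/3 = 1.5%

1.5%


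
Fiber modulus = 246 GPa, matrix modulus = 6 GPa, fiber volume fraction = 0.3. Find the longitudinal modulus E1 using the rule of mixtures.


E1 = Ef*Vf + Em*(1-Vf) = 246*0.3 + 6*0.7 = 78.0 GPa

78.0 GPa


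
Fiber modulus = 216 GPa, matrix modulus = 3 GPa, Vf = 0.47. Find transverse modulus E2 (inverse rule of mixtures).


1/E2 = Vf/Ef + (1-Vf)/Em = 0.47/216 + 0.53/3
E2 = 5.59 GPa

5.59 GPa


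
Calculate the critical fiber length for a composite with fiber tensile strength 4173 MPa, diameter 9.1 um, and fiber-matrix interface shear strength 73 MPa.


Lc = sigma_f * d / (2 * tau_i) = 4173 * 9.1 / (2 * 73) = 260.1 um

260.1 um


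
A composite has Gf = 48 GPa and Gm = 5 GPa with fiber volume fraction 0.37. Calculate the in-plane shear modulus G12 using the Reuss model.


1/G12 = Vf/Gf + (1-Vf)/Gm = 0.37/48 + 0.63/5
G12 = 7.48 GPa

7.48 GPa


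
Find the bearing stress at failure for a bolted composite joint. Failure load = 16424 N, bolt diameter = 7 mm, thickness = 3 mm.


sigma_br = F/(d*h) = 16424/(7*3) = 782.1 MPa

782.1 MPa


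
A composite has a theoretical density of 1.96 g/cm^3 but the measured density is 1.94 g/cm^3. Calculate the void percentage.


Void% = (rho_theo - rho_actual)/rho_theo * 100 = (1.96 - 1.94)/1.96 * 100 = 1.02%

1.02%


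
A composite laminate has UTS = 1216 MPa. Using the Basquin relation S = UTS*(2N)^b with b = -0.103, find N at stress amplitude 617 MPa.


N = 0.5 * (S/UTS)^(1/b) = 0.5 * (617/1216)^(1/-0.103) = 362.7724 cycles

362.7724 cycles


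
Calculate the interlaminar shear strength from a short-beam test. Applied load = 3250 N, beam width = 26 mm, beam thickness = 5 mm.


ILSS = 3F/(4bh) = 3*3250/(4*26*5) = 18.75 MPa

18.75 MPa


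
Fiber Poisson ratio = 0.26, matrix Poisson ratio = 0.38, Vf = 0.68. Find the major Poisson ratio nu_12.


nu_12 = nu_f*Vf + nu_m*(1-Vf) = 0.26*0.68 + 0.38*0.32 = 0.2984

0.2984


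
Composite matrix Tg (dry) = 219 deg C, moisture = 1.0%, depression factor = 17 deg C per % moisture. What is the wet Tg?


Tg_wet = Tg_dry - k*moisture = 219 - 17*1.0 = 202.0 deg C

202.0 deg C


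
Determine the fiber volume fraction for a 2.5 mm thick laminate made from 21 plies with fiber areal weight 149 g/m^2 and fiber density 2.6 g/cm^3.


Vf = n * FAW / (rho_f * h * 1000) = 21 * 149 / (2.6 * 2.5 * 1000) = 0.4814

0.4814


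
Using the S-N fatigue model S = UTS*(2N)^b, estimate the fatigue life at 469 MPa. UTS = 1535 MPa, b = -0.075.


N = 0.5 * (S/UTS)^(1/b) = 0.5 * (469/1535)^(1/-0.075) = 3.6709e+06 cycles

3.6709e+06 cycles


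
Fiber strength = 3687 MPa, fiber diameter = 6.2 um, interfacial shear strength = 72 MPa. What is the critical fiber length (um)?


Lc = sigma_f * d / (2 * tau_i) = 3687 * 6.2 / (2 * 72) = 158.7 um

158.7 um


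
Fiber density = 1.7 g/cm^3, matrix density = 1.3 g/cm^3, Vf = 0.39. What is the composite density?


rho_c = rho_f*Vf + rho_m*(1-Vf) = 1.7*0.39 + 1.3*0.61 = 1.456 g/cm^3

1.456 g/cm^3


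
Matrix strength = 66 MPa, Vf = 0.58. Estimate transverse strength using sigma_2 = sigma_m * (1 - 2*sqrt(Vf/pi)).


factor = 1 - 2*sqrt(0.58/pi) = 0.1407
sigma_2 = 66 * 0.1407 = 9.28 MPa

9.28 MPa


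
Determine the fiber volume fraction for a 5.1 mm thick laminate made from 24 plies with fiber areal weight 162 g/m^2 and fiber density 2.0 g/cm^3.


Vf = n * FAW / (rho_f * h * 1000) = 24 * 162 / (2.0 * 5.1 * 1000) = 0.3812

0.3812


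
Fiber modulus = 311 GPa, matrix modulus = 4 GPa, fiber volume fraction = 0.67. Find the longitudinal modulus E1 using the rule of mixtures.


E1 = Ef*Vf + Em*(1-Vf) = 311*0.67 + 4*0.33 = 209.69 GPa

209.69 GPa


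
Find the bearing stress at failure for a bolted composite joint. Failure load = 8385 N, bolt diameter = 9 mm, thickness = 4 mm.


sigma_br = F/(d*h) = 8385/(9*4) = 232.9 MPa

232.9 MPa


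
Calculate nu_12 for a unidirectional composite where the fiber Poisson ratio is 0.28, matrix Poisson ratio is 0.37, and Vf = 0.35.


nu_12 = nu_f*Vf + nu_m*(1-Vf) = 0.28*0.35 + 0.37*0.65 = 0.3385

0.3385


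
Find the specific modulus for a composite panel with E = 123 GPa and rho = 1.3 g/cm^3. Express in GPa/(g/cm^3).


Specific stiffness = E/rho = 123/1.3 = 94.6 GPa/(g/cm^3)

94.6 GPa/(g/cm^3)


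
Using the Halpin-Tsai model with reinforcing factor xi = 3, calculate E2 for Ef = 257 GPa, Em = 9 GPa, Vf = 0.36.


eta = (Ef/Em - 1)/(Ef/Em + xi) = (28.5556 - 1)/(28.5556 + 3) = 0.8732
E2 = Em*(1+xi*eta*Vf)/(1-eta*Vf) = 25.51 GPa

25.51 GPa


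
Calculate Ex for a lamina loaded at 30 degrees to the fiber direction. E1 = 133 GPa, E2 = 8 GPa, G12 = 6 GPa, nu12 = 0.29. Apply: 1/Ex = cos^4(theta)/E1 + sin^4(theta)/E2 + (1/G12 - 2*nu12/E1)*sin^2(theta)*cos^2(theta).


cos^4(30) = 0.5625, sin^4(30) = 0.0625, sin^2(30)*cos^2(30) = 0.1875
1/G12 - 2*nu12/E1 = 1/6 - 2*0.29/133 = 0.162306 GPa^-1
1/Ex = 0.5625/133 + 0.0625/8 + 0.162306*0.1875 = 0.0424742 GPa^-1
Ex = 23.54 GPa

23.54 GPa


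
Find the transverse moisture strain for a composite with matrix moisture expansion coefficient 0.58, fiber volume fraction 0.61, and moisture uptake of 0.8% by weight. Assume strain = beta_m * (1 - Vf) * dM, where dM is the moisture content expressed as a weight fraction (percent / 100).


dM = 0.8/100 = 0.008
strain = beta_m * (1-Vf) * dM = 0.58 * 0.39 * 0.008 = 0.0018096

0.0018096


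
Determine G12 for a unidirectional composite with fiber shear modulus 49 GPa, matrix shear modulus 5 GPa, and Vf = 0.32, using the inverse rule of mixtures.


1/G12 = Vf/Gf + (1-Vf)/Gm = 0.32/49 + 0.68/5
G12 = 7.02 GPa

7.02 GPa


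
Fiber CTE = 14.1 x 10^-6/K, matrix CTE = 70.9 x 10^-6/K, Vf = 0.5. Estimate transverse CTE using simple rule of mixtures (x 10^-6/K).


alpha_2 = alpha_f*Vf + alpha_m*(1-Vf) = 14.1*0.5 + 70.9*0.5 = 42.5 x 10^-6/K

42.5 x 10^-6/K


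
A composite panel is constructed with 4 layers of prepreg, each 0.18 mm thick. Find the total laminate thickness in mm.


h = n * t_ply = 4 * 0.18 = 0.72 mm

0.72 mm


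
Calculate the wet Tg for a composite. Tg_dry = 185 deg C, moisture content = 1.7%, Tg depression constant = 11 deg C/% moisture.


Tg_wet = Tg_dry - k*moisture = 185 - 11*1.7 = 166.3 deg C

166.3 deg C


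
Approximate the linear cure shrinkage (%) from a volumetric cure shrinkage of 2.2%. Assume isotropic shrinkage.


Linear shrinkage ≈ vol_shrink/3 = 2.2/3 = 0.733%

0.733%


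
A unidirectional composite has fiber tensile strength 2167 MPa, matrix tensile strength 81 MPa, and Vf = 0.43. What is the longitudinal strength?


sigma_1 = sigma_f*Vf + sigma_m*(1-Vf) = 2167*0.43 + 81*0.57 = 978.0 MPa

978.0 MPa


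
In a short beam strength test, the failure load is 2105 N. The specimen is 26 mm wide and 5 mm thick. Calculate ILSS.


ILSS = 3F/(4bh) = 3*2105/(4*26*5) = 12.14 MPa

12.14 MPa


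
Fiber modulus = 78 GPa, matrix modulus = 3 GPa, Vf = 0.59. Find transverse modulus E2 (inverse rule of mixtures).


1/E2 = Vf/Ef + (1-Vf)/Em = 0.59/78 + 0.41/3
E2 = 6.93 GPa

6.93 GPa


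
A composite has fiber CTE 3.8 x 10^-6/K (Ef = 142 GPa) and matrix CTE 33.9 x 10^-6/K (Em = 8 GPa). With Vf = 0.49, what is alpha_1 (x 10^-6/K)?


E1 = Ef*Vf + Em*(1-Vf) = 73.66
alpha_1 = (alpha_f*Ef*Vf + alpha_m*Em*(1-Vf))/E1 = 5.47 x 10^-6/K

5.47 x 10^-6/K


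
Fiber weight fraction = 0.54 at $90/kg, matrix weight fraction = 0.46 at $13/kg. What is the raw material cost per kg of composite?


Cost = cost_f*Wf + cost_m*Wm = 90*0.54 + 13*0.46 = $54.58/kg

$54.58/kg


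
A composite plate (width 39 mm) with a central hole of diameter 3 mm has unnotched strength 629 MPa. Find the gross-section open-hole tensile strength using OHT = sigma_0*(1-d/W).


OHT = sigma_0*(1-d/W) = 629*(1-3/39) = 580.6 MPa

580.6 MPa


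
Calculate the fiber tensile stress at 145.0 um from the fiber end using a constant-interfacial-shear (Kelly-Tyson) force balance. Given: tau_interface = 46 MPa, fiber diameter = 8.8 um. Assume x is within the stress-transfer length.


Force balance: sigma_f * (pi*d^2/4) = tau * (pi*d) * x  ->  sigma_f = 4 * tau * x / d
sigma_f = 4 * 46 * 145.0 / 8.8 = 3031.8 MPa

3031.8 MPa


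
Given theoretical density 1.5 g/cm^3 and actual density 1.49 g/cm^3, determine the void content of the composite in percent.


Void% = (rho_theo - rho_actual)/rho_theo * 100 = (1.5 - 1.49)/1.5 * 100 = 0.67%

0.67%


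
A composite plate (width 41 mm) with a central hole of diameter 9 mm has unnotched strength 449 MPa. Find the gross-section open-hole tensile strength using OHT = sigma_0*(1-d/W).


OHT = sigma_0*(1-d/W) = 449*(1-9/41) = 350.4 MPa

350.4 MPa


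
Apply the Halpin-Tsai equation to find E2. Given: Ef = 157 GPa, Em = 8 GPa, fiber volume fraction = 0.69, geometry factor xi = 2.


eta = (Ef/Em - 1)/(Ef/Em + xi) = (19.625 - 1)/(19.625 + 2) = 0.8613
E2 = Em*(1+xi*eta*Vf)/(1-eta*Vf) = 43.15 GPa

43.15 GPa


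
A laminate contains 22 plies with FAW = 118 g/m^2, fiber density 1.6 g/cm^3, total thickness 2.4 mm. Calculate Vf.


Vf = n * FAW / (rho_f * h * 1000) = 22 * 118 / (1.6 * 2.4 * 1000) = 0.676

0.676


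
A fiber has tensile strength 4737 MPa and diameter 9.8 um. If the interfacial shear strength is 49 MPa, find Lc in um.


Lc = sigma_f * d / (2 * tau_i) = 4737 * 9.8 / (2 * 49) = 473.7 um

473.7 um


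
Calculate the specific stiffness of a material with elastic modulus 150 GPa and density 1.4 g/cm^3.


Specific stiffness = E/rho = 150/1.4 = 107.1 GPa/(g/cm^3)

107.1 GPa/(g/cm^3)


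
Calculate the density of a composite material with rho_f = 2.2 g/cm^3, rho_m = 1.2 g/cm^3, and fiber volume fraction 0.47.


rho_c = rho_f*Vf + rho_m*(1-Vf) = 2.2*0.47 + 1.2*0.53 = 1.67 g/cm^3

1.67 g/cm^3


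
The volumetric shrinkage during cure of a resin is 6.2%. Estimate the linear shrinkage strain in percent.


Linear shrinkage ≈ vol_shrink/3 = 6.2/3 = 2.067%

2.067%


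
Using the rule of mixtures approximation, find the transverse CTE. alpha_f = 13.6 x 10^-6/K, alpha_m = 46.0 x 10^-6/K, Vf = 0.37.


alpha_2 = alpha_f*Vf + alpha_m*(1-Vf) = 13.6*0.37 + 46.0*0.63 = 34.0 x 10^-6/K

34.0 x 10^-6/K


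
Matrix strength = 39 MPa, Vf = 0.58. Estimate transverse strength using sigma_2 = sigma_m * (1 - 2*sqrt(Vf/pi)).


factor = 1 - 2*sqrt(0.58/pi) = 0.1407
sigma_2 = 39 * 0.1407 = 5.49 MPa

5.49 MPa


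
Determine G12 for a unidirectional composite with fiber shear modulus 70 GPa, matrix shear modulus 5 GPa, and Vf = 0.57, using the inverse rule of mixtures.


1/G12 = Vf/Gf + (1-Vf)/Gm = 0.57/70 + 0.43/5
G12 = 10.62 GPa

10.62 GPa


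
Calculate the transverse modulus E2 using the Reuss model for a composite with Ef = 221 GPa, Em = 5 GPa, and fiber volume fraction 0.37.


1/E2 = Vf/Ef + (1-Vf)/Em = 0.37/221 + 0.63/5
E2 = 7.83 GPa

7.83 GPa


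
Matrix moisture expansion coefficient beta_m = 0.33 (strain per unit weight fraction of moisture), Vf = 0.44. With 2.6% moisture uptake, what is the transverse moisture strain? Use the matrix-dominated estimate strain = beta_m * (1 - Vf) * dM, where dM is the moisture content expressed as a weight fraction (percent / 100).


dM = 2.6/100 = 0.026
strain = beta_m * (1-Vf) * dM = 0.33 * 0.56 * 0.026 = 0.0048048

0.0048048


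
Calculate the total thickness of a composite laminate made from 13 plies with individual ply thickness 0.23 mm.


h = n * t_ply = 13 * 0.23 = 2.99 mm

2.99 mm


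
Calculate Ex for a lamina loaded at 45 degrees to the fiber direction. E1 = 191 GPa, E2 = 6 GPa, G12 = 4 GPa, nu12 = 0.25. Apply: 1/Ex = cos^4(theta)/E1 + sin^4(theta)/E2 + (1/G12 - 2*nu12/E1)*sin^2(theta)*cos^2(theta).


cos^4(45) = 0.25, sin^4(45) = 0.25, sin^2(45)*cos^2(45) = 0.25
1/G12 - 2*nu12/E1 = 1/4 - 2*0.25/191 = 0.247382 GPa^-1
1/Ex = 0.25/191 + 0.25/6 + 0.247382*0.25 = 0.1048211 GPa^-1
Ex = 9.54 GPa

9.54 GPa


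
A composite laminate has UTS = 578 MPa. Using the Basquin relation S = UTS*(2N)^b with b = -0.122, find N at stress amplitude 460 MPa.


N = 0.5 * (S/UTS)^(1/b) = 0.5 * (460/578)^(1/-0.122) = 3.2497 cycles

3.2497 cycles


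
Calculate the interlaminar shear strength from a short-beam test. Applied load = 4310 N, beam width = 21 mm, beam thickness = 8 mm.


ILSS = 3F/(4bh) = 3*4310/(4*21*8) = 19.24 MPa

19.24 MPa


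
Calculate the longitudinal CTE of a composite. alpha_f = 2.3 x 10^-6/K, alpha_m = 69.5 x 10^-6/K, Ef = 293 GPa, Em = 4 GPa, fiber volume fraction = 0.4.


E1 = Ef*Vf + Em*(1-Vf) = 119.6
alpha_1 = (alpha_f*Ef*Vf + alpha_m*Em*(1-Vf))/E1 = 3.65 x 10^-6/K

3.65 x 10^-6/K


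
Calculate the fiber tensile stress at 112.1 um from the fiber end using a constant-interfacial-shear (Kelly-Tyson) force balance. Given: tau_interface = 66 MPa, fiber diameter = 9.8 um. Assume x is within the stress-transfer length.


Force balance: sigma_f * (pi*d^2/4) = tau * (pi*d) * x  ->  sigma_f = 4 * tau * x / d
sigma_f = 4 * 66 * 112.1 / 9.8 = 3019.8 MPa

3019.8 MPa


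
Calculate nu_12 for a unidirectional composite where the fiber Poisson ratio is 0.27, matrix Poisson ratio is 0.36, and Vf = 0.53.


nu_12 = nu_f*Vf + nu_m*(1-Vf) = 0.27*0.53 + 0.36*0.47 = 0.3123

0.3123


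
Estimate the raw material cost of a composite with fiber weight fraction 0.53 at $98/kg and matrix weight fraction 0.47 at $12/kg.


Cost = cost_f*Wf + cost_m*Wm = 98*0.53 + 12*0.47 = $57.58/kg

$57.58/kg


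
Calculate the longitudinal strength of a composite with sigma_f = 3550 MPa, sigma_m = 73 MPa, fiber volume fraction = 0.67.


sigma_1 = sigma_f*Vf + sigma_m*(1-Vf) = 3550*0.67 + 73*0.33 = 2402.6 MPa

2402.6 MPa


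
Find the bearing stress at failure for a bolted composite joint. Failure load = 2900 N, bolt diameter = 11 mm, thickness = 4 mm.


sigma_br = F/(d*h) = 2900/(11*4) = 65.9 MPa

65.9 MPa


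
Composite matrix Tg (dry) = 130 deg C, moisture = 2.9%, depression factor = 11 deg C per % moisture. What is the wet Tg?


Tg_wet = Tg_dry - k*moisture = 130 - 11*2.9 = 98.1 deg C

98.1 deg C


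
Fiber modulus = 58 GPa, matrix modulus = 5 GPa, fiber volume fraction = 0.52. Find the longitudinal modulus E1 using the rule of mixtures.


E1 = Ef*Vf + Em*(1-Vf) = 58*0.52 + 5*0.48 = 32.56 GPa

32.56 GPa


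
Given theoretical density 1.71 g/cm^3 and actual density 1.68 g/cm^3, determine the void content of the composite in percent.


Void% = (rho_theo - rho_actual)/rho_theo * 100 = (1.71 - 1.68)/1.71 * 100 = 1.75%

1.75%


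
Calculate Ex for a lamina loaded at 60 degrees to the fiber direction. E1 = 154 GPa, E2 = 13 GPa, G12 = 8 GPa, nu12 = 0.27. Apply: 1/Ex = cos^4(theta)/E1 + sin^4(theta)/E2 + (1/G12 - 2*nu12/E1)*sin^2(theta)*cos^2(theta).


cos^4(60) = 0.0625, sin^4(60) = 0.5625, sin^2(60)*cos^2(60) = 0.1875
1/G12 - 2*nu12/E1 = 1/8 - 2*0.27/154 = 0.121494 GPa^-1
1/Ex = 0.0625/154 + 0.5625/13 + 0.121494*0.1875 = 0.0664551 GPa^-1
Ex = 15.05 GPa

15.05 GPa


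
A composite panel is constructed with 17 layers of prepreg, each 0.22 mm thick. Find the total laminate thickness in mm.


h = n * t_ply = 17 * 0.22 = 3.74 mm

3.74 mm


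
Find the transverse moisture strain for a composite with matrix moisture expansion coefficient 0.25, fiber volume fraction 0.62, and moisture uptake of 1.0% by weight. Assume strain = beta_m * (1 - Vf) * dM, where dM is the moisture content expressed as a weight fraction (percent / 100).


dM = 1.0/100 = 0.01
strain = beta_m * (1-Vf) * dM = 0.25 * 0.38 * 0.01 = 0.00095

0.00095


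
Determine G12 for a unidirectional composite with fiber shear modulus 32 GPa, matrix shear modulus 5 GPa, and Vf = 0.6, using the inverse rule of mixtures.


1/G12 = Vf/Gf + (1-Vf)/Gm = 0.6/32 + 0.4/5
G12 = 10.13 GPa

10.13 GPa


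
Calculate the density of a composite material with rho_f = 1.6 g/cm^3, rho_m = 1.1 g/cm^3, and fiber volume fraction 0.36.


rho_c = rho_f*Vf + rho_m*(1-Vf) = 1.6*0.36 + 1.1*0.64 = 1.28 g/cm^3

1.28 g/cm^3


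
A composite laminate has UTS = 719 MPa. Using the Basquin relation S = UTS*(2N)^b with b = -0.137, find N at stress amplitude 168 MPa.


N = 0.5 * (S/UTS)^(1/b) = 0.5 * (168/719)^(1/-0.137) = 20317.5930 cycles

20317.5930 cycles


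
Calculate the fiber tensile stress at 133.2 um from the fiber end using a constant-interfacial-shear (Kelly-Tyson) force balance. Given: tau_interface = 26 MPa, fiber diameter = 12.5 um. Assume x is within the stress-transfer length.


Force balance: sigma_f * (pi*d^2/4) = tau * (pi*d) * x  ->  sigma_f = 4 * tau * x / d
sigma_f = 4 * 26 * 133.2 / 12.5 = 1108.2 MPa

1108.2 MPa


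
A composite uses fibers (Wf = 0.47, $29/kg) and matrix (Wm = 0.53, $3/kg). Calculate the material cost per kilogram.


Cost = cost_f*Wf + cost_m*Wm = 29*0.47 + 3*0.53 = $15.22/kg

$15.22/kg


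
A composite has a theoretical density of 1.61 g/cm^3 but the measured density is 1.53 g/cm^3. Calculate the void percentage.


Void% = (rho_theo - rho_actual)/rho_theo * 100 = (1.61 - 1.53)/1.61 * 100 = 4.97%

4.97%


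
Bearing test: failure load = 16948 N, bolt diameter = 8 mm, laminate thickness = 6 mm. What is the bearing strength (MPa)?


sigma_br = F/(d*h) = 16948/(8*6) = 353.1 MPa

353.1 MPa


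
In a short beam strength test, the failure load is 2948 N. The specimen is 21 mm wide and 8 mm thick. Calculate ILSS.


ILSS = 3F/(4bh) = 3*2948/(4*21*8) = 13.16 MPa

13.16 MPa


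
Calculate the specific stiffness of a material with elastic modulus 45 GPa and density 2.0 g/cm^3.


Specific stiffness = E/rho = 45/2.0 = 22.5 GPa/(g/cm^3)

22.5 GPa/(g/cm^3)


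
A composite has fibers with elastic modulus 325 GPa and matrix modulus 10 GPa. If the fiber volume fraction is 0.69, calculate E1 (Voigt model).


E1 = Ef*Vf + Em*(1-Vf) = 325*0.69 + 10*0.31 = 227.35 GPa

227.35 GPa


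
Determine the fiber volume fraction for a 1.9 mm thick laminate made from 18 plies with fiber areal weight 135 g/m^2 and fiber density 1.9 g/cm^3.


Vf = n * FAW / (rho_f * h * 1000) = 18 * 135 / (1.9 * 1.9 * 1000) = 0.6731

0.6731


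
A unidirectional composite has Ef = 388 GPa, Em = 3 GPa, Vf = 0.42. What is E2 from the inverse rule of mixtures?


1/E2 = Vf/Ef + (1-Vf)/Em = 0.42/388 + 0.58/3
E2 = 5.14 GPa

5.14 GPa


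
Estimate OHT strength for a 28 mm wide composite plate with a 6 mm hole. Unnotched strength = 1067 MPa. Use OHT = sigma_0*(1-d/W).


OHT = sigma_0*(1-d/W) = 1067*(1-6/28) = 838.4 MPa

838.4 MPa


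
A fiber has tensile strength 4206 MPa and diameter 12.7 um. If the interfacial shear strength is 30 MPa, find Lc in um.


Lc = sigma_f * d / (2 * tau_i) = 4206 * 12.7 / (2 * 30) = 890.3 um

890.3 um


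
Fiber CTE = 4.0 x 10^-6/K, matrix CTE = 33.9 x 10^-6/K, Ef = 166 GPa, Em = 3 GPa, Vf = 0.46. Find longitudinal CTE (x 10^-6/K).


E1 = Ef*Vf + Em*(1-Vf) = 77.98
alpha_1 = (alpha_f*Ef*Vf + alpha_m*Em*(1-Vf))/E1 = 4.62 x 10^-6/K

4.62 x 10^-6/K


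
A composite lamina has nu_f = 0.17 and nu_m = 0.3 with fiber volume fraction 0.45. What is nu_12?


nu_12 = nu_f*Vf + nu_m*(1-Vf) = 0.17*0.45 + 0.3*0.55 = 0.2415

0.2415


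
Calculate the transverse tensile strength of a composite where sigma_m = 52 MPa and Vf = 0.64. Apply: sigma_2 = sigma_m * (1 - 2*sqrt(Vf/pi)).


factor = 1 - 2*sqrt(0.64/pi) = 0.0973
sigma_2 = 52 * 0.0973 = 5.06 MPa

5.06 MPa


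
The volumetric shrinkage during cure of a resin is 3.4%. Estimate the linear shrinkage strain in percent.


Linear shrinkage ≈ vol_shrink/3 = 3.4/3 = 1.133%

1.133%


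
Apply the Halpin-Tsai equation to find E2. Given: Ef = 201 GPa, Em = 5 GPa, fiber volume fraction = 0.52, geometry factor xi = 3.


eta = (Ef/Em - 1)/(Ef/Em + xi) = (40.2 - 1)/(40.2 + 3) = 0.9074
E2 = Em*(1+xi*eta*Vf)/(1-eta*Vf) = 22.87 GPa

22.87 GPa


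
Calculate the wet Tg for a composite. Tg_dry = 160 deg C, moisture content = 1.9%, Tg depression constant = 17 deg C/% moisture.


Tg_wet = Tg_dry - k*moisture = 160 - 17*1.9 = 127.7 deg C

127.7 deg C


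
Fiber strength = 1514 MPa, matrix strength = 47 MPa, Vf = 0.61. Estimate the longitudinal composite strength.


sigma_1 = sigma_f*Vf + sigma_m*(1-Vf) = 1514*0.61 + 47*0.39 = 941.9 MPa

941.9 MPa


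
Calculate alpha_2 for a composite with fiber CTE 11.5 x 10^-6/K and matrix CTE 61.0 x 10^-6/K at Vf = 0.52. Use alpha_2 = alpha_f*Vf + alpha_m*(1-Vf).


alpha_2 = alpha_f*Vf + alpha_m*(1-Vf) = 11.5*0.52 + 61.0*0.48 = 35.3 x 10^-6/K

35.3 x 10^-6/K


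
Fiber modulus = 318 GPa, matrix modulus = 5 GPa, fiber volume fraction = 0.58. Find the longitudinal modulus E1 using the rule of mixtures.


E1 = Ef*Vf + Em*(1-Vf) = 318*0.58 + 5*0.42 = 186.54 GPa

186.54 GPa


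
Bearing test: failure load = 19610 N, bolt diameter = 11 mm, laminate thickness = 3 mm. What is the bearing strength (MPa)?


sigma_br = F/(d*h) = 19610/(11*3) = 594.2 MPa

594.2 MPa


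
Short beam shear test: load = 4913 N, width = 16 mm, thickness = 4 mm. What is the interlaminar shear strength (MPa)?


ILSS = 3F/(4bh) = 3*4913/(4*16*4) = 57.57 MPa

57.57 MPa


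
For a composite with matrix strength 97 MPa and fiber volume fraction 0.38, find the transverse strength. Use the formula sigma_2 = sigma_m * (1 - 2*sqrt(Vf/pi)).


factor = 1 - 2*sqrt(0.38/pi) = 0.3044
sigma_2 = 97 * 0.3044 = 29.53 MPa

29.53 MPa


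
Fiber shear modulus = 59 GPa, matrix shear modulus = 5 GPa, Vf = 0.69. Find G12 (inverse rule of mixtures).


1/G12 = Vf/Gf + (1-Vf)/Gm = 0.69/59 + 0.31/5
G12 = 13.57 GPa

13.57 GPa


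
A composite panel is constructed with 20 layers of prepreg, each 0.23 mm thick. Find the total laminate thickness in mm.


h = n * t_ply = 20 * 0.23 = 4.6 mm

4.6 mm


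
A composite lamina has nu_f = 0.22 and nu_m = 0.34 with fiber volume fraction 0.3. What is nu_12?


nu_12 = nu_f*Vf + nu_m*(1-Vf) = 0.22*0.3 + 0.34*0.7 = 0.304

0.304


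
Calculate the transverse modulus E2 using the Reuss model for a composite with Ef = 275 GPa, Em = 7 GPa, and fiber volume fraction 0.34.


1/E2 = Vf/Ef + (1-Vf)/Em = 0.34/275 + 0.66/7
E2 = 10.47 GPa

10.47 GPa


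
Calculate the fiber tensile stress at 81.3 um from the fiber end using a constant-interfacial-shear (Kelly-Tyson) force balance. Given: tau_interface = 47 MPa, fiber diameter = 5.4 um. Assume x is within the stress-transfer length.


Force balance: sigma_f * (pi*d^2/4) = tau * (pi*d) * x  ->  sigma_f = 4 * tau * x / d
sigma_f = 4 * 47 * 81.3 / 5.4 = 2830.4 MPa

2830.4 MPa


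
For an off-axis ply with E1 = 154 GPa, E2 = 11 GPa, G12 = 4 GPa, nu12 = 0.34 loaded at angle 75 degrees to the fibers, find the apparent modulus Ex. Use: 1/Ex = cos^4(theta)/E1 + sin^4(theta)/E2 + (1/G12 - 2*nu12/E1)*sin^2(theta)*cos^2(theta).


cos^4(75) = 0.004487, sin^4(75) = 0.870513, sin^2(75)*cos^2(75) = 0.0625
1/G12 - 2*nu12/E1 = 1/4 - 2*0.34/154 = 0.245584 GPa^-1
1/Ex = 0.004487/154 + 0.870513/11 + 0.245584*0.0625 = 0.0945157 GPa^-1
Ex = 10.58 GPa

10.58 GPa


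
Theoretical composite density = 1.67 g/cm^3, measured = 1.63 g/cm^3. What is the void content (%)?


Void% = (rho_theo - rho_actual)/rho_theo * 100 = (1.67 - 1.63)/1.67 * 100 = 2.4%

2.4%


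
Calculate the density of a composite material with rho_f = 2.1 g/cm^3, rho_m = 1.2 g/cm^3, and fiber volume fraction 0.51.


rho_c = rho_f*Vf + rho_m*(1-Vf) = 2.1*0.51 + 1.2*0.49 = 1.659 g/cm^3

1.659 g/cm^3


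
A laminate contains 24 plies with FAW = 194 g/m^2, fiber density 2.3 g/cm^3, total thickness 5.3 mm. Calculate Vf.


Vf = n * FAW / (rho_f * h * 1000) = 24 * 194 / (2.3 * 5.3 * 1000) = 0.382

0.382


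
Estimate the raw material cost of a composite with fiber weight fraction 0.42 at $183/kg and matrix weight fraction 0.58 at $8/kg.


Cost = cost_f*Wf + cost_m*Wm = 183*0.42 + 8*0.58 = $81.5/kg

$81.5/kg


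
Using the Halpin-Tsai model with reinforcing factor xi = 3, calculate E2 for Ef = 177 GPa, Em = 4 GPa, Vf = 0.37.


eta = (Ef/Em - 1)/(Ef/Em + xi) = (44.25 - 1)/(44.25 + 3) = 0.9153
E2 = Em*(1+xi*eta*Vf)/(1-eta*Vf) = 12.19 GPa

12.19 GPa


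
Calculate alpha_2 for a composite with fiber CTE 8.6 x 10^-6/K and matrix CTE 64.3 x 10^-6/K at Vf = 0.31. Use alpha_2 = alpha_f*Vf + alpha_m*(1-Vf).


alpha_2 = alpha_f*Vf + alpha_m*(1-Vf) = 8.6*0.31 + 64.3*0.69 = 47.0 x 10^-6/K

47.0 x 10^-6/K


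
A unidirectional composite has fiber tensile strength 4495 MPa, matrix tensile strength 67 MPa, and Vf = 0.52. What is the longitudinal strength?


sigma_1 = sigma_f*Vf + sigma_m*(1-Vf) = 4495*0.52 + 67*0.48 = 2369.6 MPa

2369.6 MPa


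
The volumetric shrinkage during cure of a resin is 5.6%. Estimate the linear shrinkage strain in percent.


Linear shrinkage ≈ vol_shrink/3 = 5.6/3 = 1.867%

1.867%


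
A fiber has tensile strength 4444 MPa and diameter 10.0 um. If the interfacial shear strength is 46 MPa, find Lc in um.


Lc = sigma_f * d / (2 * tau_i) = 4444 * 10.0 / (2 * 46) = 483.0 um

483.0 um


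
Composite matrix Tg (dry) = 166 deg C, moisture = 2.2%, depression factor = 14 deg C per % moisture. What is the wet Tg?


Tg_wet = Tg_dry - k*moisture = 166 - 14*2.2 = 135.2 deg C

135.2 deg C


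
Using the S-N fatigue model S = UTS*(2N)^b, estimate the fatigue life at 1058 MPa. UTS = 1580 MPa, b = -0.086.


N = 0.5 * (S/UTS)^(1/b) = 0.5 * (1058/1580)^(1/-0.086) = 52.9931 cycles

52.9931 cycles


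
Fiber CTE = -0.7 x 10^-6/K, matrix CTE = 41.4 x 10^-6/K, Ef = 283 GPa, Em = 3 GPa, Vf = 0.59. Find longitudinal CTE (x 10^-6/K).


E1 = Ef*Vf + Em*(1-Vf) = 168.2
alpha_1 = (alpha_f*Ef*Vf + alpha_m*Em*(1-Vf))/E1 = -0.39 x 10^-6/K

-0.39 x 10^-6/K


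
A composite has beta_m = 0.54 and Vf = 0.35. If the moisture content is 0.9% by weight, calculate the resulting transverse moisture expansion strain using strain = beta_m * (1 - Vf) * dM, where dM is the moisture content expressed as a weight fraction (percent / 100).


dM = 0.9/100 = 0.009
strain = beta_m * (1-Vf) * dM = 0.54 * 0.65 * 0.009 = 0.003159

0.003159


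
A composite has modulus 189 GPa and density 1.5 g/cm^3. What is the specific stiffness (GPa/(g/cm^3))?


Specific stiffness = E/rho = 189/1.5 = 126.0 GPa/(g/cm^3)

126.0 GPa/(g/cm^3)


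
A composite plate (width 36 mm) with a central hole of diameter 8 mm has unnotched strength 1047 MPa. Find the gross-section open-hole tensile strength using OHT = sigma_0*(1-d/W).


OHT = sigma_0*(1-d/W) = 1047*(1-8/36) = 814.3 MPa

814.3 MPa


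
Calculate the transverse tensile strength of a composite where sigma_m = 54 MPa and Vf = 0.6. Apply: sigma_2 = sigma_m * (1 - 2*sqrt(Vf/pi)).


factor = 1 - 2*sqrt(0.6/pi) = 0.126
sigma_2 = 54 * 0.126 = 6.8 MPa

6.8 MPa


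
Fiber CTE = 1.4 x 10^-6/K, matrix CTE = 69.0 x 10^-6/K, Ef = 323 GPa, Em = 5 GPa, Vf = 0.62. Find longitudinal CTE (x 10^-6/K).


E1 = Ef*Vf + Em*(1-Vf) = 202.16
alpha_1 = (alpha_f*Ef*Vf + alpha_m*Em*(1-Vf))/E1 = 2.04 x 10^-6/K

2.04 x 10^-6/K


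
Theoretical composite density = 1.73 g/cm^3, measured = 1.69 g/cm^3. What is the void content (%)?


Void% = (rho_theo - rho_actual)/rho_theo * 100 = (1.73 - 1.69)/1.73 * 100 = 2.31%

2.31%


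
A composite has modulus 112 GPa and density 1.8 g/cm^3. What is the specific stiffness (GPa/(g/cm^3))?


Specific stiffness = E/rho = 112/1.8 = 62.2 GPa/(g/cm^3)

62.2 GPa/(g/cm^3)


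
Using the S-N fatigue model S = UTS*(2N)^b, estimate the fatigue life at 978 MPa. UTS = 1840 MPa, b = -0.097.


N = 0.5 * (S/UTS)^(1/b) = 0.5 * (978/1840)^(1/-0.097) = 337.7926 cycles

337.7926 cycles


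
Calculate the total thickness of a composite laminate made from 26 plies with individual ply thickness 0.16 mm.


h = n * t_ply = 26 * 0.16 = 4.16 mm

4.16 mm


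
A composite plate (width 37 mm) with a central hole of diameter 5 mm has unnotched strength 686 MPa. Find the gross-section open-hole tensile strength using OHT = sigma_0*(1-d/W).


OHT = sigma_0*(1-d/W) = 686*(1-5/37) = 593.3 MPa

593.3 MPa


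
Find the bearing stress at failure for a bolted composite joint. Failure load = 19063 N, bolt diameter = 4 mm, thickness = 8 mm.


sigma_br = F/(d*h) = 19063/(4*8) = 595.7 MPa

595.7 MPa


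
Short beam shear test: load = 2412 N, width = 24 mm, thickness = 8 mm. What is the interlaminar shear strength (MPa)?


ILSS = 3F/(4bh) = 3*2412/(4*24*8) = 9.42 MPa

9.42 MPa


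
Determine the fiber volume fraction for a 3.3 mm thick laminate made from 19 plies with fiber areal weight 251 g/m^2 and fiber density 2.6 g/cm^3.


Vf = n * FAW / (rho_f * h * 1000) = 19 * 251 / (2.6 * 3.3 * 1000) = 0.5558

0.5558


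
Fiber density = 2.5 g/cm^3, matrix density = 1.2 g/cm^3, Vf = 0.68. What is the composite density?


rho_c = rho_f*Vf + rho_m*(1-Vf) = 2.5*0.68 + 1.2*0.32 = 2.084 g/cm^3

2.084 g/cm^3


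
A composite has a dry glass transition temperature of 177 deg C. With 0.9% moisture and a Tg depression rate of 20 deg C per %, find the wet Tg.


Tg_wet = Tg_dry - k*moisture = 177 - 20*0.9 = 159.0 deg C

159.0 deg C


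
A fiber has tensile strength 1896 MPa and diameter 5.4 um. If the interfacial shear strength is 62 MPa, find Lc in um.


Lc = sigma_f * d / (2 * tau_i) = 1896 * 5.4 / (2 * 62) = 82.6 um

82.6 um


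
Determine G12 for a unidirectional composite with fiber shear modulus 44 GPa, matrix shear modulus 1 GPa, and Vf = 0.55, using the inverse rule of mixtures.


1/G12 = Vf/Gf + (1-Vf)/Gm = 0.55/44 + 0.45/1
G12 = 2.16 GPa

2.16 GPa


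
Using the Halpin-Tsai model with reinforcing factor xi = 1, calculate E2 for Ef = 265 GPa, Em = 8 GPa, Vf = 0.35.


eta = (Ef/Em - 1)/(Ef/Em + xi) = (33.125 - 1)/(33.125 + 1) = 0.9414
E2 = Em*(1+xi*eta*Vf)/(1-eta*Vf) = 15.86 GPa

15.86 GPa


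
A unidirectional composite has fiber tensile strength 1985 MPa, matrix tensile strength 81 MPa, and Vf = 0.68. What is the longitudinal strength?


sigma_1 = sigma_f*Vf + sigma_m*(1-Vf) = 1985*0.68 + 81*0.32 = 1375.7 MPa

1375.7 MPa


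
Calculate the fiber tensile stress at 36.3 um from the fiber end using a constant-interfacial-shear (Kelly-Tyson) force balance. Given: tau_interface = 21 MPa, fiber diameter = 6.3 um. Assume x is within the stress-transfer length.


Force balance: sigma_f * (pi*d^2/4) = tau * (pi*d) * x  ->  sigma_f = 4 * tau * x / d
sigma_f = 4 * 21 * 36.3 / 6.3 = 484.0 MPa

484.0 MPa


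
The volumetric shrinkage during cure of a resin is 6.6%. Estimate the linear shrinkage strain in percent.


Linear shrinkage ≈ vol_shrink/3 = 6.6/3 = 2.2%

2.2%


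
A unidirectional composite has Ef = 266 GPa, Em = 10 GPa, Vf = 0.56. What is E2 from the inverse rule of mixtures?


1/E2 = Vf/Ef + (1-Vf)/Em = 0.56/266 + 0.44/10
E2 = 21.69 GPa

21.69 GPa


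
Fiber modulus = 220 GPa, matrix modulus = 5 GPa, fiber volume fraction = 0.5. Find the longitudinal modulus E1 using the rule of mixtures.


E1 = Ef*Vf + Em*(1-Vf) = 220*0.5 + 5*0.5 = 112.5 GPa

112.5 GPa


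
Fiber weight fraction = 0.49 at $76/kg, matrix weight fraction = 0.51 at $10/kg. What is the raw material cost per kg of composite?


Cost = cost_f*Wf + cost_m*Wm = 76*0.49 + 10*0.51 = $42.34/kg

$42.34/kg


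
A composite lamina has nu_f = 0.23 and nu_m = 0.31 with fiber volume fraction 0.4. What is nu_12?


nu_12 = nu_f*Vf + nu_m*(1-Vf) = 0.23*0.4 + 0.31*0.6 = 0.278

0.278


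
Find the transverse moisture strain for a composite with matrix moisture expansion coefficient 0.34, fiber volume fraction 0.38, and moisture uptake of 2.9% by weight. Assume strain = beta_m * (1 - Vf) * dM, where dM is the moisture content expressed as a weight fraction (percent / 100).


dM = 2.9/100 = 0.029
strain = beta_m * (1-Vf) * dM = 0.34 * 0.62 * 0.029 = 0.0061132

0.0061132


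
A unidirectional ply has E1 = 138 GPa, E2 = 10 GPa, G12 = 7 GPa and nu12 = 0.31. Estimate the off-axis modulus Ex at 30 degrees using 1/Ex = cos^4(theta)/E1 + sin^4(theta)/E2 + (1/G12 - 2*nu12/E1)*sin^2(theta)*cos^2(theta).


cos^4(30) = 0.5625, sin^4(30) = 0.0625, sin^2(30)*cos^2(30) = 0.1875
1/G12 - 2*nu12/E1 = 1/7 - 2*0.31/138 = 0.138364 GPa^-1
1/Ex = 0.5625/138 + 0.0625/10 + 0.138364*0.1875 = 0.0362694 GPa^-1
Ex = 27.57 GPa

27.57 GPa


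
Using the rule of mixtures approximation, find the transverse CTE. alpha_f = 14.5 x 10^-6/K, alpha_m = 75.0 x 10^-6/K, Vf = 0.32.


alpha_2 = alpha_f*Vf + alpha_m*(1-Vf) = 14.5*0.32 + 75.0*0.68 = 55.6 x 10^-6/K

55.6 x 10^-6/K
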